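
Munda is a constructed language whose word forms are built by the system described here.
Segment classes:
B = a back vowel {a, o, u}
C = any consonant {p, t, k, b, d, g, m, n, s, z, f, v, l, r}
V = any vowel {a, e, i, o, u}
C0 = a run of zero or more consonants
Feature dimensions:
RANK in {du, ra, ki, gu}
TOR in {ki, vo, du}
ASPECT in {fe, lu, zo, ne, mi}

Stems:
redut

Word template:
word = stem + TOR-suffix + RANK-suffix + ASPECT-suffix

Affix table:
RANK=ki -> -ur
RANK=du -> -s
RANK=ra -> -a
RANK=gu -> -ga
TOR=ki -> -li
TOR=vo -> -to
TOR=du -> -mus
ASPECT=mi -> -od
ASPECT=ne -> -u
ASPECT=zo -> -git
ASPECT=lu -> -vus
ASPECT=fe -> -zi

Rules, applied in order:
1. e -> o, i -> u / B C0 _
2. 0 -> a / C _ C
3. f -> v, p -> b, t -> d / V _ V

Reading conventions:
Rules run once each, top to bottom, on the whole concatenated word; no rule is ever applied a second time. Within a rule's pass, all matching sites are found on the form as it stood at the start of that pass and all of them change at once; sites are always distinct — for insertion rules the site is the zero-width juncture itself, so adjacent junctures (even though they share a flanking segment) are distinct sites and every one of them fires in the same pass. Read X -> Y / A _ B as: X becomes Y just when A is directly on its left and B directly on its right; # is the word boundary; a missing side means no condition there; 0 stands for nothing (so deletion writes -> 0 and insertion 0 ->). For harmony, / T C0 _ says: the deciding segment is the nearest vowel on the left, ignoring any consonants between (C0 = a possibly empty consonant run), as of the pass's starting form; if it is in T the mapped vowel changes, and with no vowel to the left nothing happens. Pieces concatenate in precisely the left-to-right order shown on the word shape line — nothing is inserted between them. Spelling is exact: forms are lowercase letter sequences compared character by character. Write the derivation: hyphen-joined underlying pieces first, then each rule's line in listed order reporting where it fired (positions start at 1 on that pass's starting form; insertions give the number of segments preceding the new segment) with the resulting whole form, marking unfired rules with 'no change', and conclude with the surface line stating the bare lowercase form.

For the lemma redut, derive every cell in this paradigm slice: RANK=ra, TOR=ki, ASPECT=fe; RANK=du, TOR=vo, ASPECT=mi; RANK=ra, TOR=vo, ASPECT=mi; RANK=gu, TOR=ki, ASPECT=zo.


cell RANK=ra, TOR=ki, ASPECT=fe:
underlying: redut-li-a-zi
1. e -> o, i -> u / B C0 _: fires at position(s) 7, 10: redutluazu
2. 0 -> a / C _ C: inserts after position(s) 5: redutaluazu
3. f -> v, p -> b, t -> d / V _ V: fires at position(s) 5: redudaluazu
surface: redudaluazu

cell RANK=du, TOR=vo, ASPECT=mi:
underlying: redut-to-s-od
1. e -> o, i -> u / B C0 _: no change
2. 0 -> a / C _ C: inserts after position(s) 5: redutatosod
3. f -> v, p -> b, t -> d / V _ V: fires at position(s) 5, 7: redudadosod
surface: redudadosod

cell RANK=ra, TOR=vo, ASPECT=mi:
underlying: redut-to-a-od
1. e -> o, i -> u / B C0 _: no change
2. 0 -> a / C _ C: inserts after position(s) 5: redutatoaod
3. f -> v, p -> b, t -> d / V _ V: fires at position(s) 5, 7: redudadoaod
surface: redudadoaod

cell RANK=gu, TOR=ki, ASPECT=zo:
underlying: redut-li-ga-git
1. e -> o, i -> u / B C0 _: fires at position(s) 7, 11: redutlugagut
2. 0 -> a / C _ C: inserts after position(s) 5: redutalugagut
3. f -> v, p -> b, t -> d / V _ V: fires at position(s) 5: redudalugagut
surface: redudalugagut


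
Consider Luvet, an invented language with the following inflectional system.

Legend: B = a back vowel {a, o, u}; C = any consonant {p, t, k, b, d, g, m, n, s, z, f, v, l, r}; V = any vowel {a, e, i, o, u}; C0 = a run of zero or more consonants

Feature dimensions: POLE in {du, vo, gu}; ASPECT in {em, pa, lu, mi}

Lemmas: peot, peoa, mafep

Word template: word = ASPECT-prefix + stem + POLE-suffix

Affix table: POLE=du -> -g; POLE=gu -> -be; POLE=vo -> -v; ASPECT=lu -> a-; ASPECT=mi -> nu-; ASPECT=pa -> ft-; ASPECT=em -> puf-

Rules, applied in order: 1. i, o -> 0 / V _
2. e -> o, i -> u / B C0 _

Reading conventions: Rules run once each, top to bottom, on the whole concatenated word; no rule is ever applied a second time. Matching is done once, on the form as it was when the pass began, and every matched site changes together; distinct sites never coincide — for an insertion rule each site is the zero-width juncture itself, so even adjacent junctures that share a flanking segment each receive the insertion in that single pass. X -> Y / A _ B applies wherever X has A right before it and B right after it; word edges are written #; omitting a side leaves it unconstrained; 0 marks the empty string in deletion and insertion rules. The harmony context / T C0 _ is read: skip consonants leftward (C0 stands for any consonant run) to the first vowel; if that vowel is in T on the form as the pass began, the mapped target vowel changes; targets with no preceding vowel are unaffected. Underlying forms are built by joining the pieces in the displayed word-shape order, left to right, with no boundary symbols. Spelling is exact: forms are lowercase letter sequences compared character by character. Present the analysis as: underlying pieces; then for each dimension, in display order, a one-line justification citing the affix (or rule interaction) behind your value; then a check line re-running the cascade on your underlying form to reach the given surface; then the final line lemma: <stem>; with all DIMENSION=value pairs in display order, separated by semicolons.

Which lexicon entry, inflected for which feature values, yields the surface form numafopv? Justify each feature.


underlying: nu-mafep-v
POLE=vo - signalled by the affix -v
ASPECT=mi - signalled by the affix nu-
check: numafepv -> numafepv -> numafopv
lemma: mafep; POLE=vo; ASPECT=mi


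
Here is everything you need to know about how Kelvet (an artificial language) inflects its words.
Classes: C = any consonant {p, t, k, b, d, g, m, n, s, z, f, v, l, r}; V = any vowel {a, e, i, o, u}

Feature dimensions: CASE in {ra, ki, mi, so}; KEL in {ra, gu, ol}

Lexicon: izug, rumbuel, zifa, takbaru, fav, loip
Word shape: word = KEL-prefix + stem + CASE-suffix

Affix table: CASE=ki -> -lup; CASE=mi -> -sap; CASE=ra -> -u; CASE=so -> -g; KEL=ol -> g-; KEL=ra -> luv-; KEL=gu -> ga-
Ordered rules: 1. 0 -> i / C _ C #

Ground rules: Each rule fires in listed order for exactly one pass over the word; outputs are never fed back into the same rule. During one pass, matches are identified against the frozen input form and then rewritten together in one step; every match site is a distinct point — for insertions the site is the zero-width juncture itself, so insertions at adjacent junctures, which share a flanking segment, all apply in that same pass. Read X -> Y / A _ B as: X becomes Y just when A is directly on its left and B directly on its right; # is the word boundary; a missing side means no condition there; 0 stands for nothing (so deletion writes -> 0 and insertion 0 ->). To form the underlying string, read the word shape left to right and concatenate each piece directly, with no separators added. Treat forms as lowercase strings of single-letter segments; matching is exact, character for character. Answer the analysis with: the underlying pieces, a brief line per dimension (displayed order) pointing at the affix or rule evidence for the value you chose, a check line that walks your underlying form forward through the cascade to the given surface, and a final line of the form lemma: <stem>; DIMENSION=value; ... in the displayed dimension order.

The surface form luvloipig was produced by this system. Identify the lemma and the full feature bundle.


underlying: luv-loip-g
CASE=so - signalled by the affix -g
KEL=ra - signalled by the affix luv-
check: luvloipg -> luvloipig
lemma: loip; CASE=so; KEL=ra


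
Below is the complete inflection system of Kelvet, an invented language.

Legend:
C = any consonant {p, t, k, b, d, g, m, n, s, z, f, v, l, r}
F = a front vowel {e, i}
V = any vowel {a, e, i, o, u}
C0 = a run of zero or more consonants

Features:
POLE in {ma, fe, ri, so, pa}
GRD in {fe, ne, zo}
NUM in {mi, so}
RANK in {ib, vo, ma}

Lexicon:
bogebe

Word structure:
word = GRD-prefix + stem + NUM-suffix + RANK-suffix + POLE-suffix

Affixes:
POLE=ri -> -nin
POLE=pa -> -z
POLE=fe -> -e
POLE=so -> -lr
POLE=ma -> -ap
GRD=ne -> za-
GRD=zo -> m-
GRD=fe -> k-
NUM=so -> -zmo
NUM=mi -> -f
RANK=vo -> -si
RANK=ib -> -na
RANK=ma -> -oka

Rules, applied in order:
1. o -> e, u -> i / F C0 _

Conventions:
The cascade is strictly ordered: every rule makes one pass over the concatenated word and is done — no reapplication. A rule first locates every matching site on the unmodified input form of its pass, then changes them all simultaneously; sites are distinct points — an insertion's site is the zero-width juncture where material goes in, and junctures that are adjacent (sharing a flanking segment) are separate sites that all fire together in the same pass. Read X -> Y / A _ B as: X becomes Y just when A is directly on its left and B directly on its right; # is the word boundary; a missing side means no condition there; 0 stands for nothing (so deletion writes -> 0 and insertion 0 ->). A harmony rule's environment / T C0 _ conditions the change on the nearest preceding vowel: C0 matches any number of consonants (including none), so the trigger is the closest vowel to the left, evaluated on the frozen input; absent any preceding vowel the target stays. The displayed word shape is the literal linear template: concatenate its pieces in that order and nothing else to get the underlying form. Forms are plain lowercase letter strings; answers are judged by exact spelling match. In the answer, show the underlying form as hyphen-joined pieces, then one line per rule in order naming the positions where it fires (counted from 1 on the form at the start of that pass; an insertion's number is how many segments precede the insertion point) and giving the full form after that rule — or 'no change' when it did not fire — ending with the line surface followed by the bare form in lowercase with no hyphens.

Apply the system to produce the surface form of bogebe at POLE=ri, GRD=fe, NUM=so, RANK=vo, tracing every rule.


underlying: k-bogebe-zmo-si-nin
1. o -> e, u -> i / F C0 _: fires at position(s) 10: kbogebezmesinin
surface: kbogebezmesinin


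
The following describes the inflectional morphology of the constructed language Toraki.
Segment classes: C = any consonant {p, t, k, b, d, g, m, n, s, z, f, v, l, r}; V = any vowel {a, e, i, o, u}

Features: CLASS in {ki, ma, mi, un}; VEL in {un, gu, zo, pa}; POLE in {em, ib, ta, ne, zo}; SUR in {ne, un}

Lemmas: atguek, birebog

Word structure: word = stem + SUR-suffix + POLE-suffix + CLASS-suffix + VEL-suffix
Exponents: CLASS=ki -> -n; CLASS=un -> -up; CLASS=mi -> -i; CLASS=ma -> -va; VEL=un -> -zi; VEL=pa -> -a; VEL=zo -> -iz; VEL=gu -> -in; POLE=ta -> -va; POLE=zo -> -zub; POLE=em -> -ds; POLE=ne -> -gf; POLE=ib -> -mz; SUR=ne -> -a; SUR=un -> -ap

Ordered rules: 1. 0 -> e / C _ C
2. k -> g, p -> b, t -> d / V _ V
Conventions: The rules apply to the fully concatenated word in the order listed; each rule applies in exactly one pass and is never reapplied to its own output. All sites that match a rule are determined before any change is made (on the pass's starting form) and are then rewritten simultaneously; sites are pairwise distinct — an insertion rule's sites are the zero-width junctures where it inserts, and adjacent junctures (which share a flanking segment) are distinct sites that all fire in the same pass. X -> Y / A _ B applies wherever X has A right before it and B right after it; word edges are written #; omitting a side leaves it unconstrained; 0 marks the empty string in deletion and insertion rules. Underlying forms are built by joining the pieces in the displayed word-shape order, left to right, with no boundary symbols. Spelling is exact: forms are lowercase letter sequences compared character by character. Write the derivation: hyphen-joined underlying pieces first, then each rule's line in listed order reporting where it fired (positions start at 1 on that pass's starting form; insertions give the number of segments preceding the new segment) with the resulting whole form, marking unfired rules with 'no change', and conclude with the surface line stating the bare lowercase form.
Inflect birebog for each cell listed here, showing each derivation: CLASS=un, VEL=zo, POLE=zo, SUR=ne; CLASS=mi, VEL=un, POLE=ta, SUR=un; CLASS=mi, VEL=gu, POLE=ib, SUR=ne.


cell CLASS=un, VEL=zo, POLE=zo, SUR=ne:
underlying: birebog-a-zub-up-iz
1. 0 -> e / C _ C: no change
2. k -> g, p -> b, t -> d / V _ V: fires at position(s) 13: birebogazububiz
surface: birebogazububiz

cell CLASS=mi, VEL=un, POLE=ta, SUR=un:
underlying: birebog-ap-va-i-zi
1. 0 -> e / C _ C: inserts after position(s) 9: birebogapevaizi
2. k -> g, p -> b, t -> d / V _ V: fires at position(s) 9: birebogabevaizi
surface: birebogabevaizi

cell CLASS=mi, VEL=gu, POLE=ib, SUR=ne:
underlying: birebog-a-mz-i-in
1. 0 -> e / C _ C: inserts after position(s) 9: birebogameziin
2. k -> g, p -> b, t -> d / V _ V: no change
surface: birebogameziin


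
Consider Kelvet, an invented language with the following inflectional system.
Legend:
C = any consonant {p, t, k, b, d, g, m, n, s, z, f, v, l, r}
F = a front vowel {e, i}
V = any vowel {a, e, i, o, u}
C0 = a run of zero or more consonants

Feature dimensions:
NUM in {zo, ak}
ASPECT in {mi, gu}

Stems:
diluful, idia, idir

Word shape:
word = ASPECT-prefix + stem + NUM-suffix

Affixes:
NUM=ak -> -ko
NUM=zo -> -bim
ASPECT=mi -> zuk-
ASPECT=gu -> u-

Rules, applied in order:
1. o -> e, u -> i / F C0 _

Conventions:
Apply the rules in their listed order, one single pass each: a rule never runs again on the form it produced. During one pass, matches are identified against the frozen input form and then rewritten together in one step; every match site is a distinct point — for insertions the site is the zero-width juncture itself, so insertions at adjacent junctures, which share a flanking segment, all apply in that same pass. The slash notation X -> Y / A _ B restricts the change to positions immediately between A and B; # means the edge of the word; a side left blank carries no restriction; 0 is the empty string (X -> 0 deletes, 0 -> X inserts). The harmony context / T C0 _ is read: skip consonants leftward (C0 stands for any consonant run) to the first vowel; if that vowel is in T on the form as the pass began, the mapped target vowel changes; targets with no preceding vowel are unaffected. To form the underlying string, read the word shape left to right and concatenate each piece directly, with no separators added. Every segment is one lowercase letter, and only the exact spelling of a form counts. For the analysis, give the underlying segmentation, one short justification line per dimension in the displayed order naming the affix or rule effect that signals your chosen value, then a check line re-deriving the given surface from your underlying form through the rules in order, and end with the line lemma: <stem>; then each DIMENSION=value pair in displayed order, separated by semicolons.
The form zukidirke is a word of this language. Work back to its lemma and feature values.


underlying: zuk-idir-ko
NUM=ak - signalled by the affix -ko
ASPECT=mi - signalled by the affix zuk-
check: zukidirko -> zukidirke
lemma: idir; NUM=ak; ASPECT=mi


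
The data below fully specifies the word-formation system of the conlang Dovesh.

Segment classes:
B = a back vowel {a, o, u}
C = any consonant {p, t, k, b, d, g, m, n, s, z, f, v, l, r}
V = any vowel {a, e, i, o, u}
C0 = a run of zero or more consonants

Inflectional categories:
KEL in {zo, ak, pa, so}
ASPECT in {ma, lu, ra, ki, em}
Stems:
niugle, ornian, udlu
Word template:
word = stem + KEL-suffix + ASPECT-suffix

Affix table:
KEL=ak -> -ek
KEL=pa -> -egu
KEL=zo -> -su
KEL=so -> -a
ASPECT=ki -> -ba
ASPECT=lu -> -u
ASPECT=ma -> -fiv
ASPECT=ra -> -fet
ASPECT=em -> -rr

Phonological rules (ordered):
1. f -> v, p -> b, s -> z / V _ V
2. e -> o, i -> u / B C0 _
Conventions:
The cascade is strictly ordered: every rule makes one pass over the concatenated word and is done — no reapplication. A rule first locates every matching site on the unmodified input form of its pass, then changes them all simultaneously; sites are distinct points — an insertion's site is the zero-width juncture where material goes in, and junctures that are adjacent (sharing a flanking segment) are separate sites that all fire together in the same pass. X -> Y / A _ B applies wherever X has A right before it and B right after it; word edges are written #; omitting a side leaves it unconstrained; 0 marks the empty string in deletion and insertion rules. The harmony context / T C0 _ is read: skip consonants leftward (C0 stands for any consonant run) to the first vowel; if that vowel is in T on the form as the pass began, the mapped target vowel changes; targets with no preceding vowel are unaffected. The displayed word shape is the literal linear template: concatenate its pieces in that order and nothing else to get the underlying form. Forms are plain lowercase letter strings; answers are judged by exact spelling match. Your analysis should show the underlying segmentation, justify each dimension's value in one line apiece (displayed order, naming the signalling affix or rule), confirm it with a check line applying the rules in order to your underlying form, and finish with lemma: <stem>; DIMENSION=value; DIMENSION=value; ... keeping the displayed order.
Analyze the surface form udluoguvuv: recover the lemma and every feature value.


underlying: udlu-egu-fiv
KEL=pa - signalled by the affix -egu
ASPECT=ma - signalled by the affix -fiv
check: udluegufiv -> udlueguviv -> udluoguvuv
lemma: udlu; KEL=pa; ASPECT=ma


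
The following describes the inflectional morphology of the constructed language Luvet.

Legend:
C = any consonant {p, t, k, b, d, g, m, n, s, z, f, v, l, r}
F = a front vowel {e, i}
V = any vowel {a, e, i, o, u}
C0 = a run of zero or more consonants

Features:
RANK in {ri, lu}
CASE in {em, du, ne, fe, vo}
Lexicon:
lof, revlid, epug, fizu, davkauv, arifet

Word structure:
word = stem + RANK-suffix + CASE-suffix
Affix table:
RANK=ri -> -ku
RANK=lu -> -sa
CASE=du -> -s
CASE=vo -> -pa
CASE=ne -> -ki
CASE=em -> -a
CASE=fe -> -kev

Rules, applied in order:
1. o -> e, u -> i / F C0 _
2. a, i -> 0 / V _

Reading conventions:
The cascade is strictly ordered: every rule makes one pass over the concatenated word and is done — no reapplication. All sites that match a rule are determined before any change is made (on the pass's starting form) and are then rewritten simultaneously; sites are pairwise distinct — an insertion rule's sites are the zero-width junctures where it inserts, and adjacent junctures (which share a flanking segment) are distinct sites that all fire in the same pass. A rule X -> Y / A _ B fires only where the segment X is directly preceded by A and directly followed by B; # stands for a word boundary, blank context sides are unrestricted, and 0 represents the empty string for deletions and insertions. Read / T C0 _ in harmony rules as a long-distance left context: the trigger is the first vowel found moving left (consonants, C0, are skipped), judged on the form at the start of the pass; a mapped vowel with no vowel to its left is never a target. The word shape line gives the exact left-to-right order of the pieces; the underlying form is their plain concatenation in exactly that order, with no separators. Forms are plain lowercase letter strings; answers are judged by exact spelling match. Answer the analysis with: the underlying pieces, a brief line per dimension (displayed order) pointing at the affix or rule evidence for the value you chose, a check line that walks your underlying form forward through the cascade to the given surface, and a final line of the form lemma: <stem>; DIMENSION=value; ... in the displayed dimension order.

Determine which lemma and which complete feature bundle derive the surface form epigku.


underlying: epug-ku-a
RANK=ri - signalled by the affix -ku
CASE=em - signalled by the affix -a
check: epugkua -> epigkua -> epigku
lemma: epug; RANK=ri; CASE=em


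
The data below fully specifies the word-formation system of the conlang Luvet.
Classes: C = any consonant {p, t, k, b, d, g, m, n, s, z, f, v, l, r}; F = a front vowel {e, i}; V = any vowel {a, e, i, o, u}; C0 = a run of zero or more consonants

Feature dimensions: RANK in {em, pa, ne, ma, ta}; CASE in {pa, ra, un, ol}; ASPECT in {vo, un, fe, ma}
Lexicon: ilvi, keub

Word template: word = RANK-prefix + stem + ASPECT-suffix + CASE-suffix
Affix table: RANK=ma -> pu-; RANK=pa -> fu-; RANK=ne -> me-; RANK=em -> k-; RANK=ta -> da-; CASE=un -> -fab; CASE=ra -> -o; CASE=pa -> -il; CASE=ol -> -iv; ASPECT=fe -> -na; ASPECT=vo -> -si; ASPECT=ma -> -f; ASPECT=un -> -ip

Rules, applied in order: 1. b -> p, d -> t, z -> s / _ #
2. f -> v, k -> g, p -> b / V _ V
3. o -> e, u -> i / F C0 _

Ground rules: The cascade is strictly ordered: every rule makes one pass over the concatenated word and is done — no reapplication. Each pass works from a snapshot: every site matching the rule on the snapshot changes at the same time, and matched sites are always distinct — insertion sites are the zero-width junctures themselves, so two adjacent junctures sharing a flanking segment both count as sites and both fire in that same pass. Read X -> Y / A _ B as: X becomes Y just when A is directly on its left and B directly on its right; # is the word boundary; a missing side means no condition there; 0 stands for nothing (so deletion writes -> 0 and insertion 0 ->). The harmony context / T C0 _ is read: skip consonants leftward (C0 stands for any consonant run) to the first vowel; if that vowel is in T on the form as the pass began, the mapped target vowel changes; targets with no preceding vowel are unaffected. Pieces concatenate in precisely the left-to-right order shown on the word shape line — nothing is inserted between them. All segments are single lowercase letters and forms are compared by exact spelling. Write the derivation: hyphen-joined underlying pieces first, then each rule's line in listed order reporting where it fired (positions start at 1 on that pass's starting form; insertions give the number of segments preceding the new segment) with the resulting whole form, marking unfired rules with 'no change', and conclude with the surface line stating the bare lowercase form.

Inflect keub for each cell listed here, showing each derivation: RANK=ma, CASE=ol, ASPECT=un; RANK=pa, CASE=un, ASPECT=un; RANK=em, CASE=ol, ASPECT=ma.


cell RANK=ma, CASE=ol, ASPECT=un:
underlying: pu-keub-ip-iv
1. b -> p, d -> t, z -> s / _ #: no change
2. f -> v, k -> g, p -> b / V _ V: fires at position(s) 3, 8: pugeubibiv
3. o -> e, u -> i / F C0 _: fires at position(s) 5: pugeibibiv
surface: pugeibibiv

cell RANK=pa, CASE=un, ASPECT=un:
underlying: fu-keub-ip-fab
1. b -> p, d -> t, z -> s / _ #: fires at position(s) 11: fukeubipfap
2. f -> v, k -> g, p -> b / V _ V: fires at position(s) 3: fugeubipfap
3. o -> e, u -> i / F C0 _: fires at position(s) 5: fugeibipfap
surface: fugeibipfap

cell RANK=em, CASE=ol, ASPECT=ma:
underlying: k-keub-f-iv
1. b -> p, d -> t, z -> s / _ #: no change
2. f -> v, k -> g, p -> b / V _ V: no change
3. o -> e, u -> i / F C0 _: fires at position(s) 4: kkeibfiv
surface: kkeibfiv


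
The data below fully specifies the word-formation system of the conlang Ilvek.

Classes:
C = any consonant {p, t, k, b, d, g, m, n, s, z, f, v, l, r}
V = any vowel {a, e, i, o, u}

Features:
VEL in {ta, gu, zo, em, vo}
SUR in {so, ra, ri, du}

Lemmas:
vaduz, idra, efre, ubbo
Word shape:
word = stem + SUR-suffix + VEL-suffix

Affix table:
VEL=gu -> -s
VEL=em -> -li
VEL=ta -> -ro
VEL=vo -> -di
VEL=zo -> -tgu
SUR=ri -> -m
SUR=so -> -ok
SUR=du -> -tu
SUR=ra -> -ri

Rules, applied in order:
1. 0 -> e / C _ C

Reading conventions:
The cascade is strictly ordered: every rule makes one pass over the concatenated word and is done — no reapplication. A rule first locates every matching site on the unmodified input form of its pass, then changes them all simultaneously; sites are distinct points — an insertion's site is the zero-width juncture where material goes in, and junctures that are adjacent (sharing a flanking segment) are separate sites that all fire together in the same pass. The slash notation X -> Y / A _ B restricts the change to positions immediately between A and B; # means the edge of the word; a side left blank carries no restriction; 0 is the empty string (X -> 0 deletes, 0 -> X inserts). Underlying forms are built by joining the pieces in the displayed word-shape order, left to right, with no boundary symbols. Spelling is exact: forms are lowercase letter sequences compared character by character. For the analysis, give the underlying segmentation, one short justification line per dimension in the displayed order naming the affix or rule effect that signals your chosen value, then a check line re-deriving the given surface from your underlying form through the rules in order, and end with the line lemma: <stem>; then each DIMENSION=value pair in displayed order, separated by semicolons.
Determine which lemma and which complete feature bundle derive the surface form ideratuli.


underlying: idra-tu-li
VEL=em - signalled by the affix -li
SUR=du - signalled by the affix -tu
check: idratuli -> ideratuli
lemma: idra; VEL=em; SUR=du


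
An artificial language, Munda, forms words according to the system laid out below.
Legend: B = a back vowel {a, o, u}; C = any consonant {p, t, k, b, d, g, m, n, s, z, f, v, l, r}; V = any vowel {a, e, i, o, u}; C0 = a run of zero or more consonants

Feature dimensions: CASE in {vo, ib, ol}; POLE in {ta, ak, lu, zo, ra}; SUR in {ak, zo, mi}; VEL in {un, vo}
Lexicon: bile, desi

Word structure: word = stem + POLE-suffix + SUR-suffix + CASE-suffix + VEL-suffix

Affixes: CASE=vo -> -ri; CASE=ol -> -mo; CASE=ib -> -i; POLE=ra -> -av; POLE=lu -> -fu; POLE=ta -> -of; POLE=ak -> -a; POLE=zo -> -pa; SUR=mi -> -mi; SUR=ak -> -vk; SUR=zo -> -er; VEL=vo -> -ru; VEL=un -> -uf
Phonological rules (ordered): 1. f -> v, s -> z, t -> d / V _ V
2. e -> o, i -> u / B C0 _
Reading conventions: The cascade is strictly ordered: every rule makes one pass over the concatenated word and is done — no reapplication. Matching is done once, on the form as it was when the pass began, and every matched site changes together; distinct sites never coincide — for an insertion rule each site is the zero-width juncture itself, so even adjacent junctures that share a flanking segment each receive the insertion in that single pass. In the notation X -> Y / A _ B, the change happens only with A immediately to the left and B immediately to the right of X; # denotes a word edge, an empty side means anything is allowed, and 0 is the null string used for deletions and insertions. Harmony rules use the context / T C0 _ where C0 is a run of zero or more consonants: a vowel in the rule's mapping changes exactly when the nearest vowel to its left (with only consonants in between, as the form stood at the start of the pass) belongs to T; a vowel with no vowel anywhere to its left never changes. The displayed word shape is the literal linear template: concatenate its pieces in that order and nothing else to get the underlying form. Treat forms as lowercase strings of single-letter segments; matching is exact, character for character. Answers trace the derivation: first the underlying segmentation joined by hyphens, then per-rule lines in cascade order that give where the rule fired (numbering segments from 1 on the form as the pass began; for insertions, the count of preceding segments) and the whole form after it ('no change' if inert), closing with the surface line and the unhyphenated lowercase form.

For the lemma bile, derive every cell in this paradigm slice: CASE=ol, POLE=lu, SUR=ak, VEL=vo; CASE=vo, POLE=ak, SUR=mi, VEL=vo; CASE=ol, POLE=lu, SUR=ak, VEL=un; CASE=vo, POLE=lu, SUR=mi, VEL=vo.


cell CASE=ol, POLE=lu, SUR=ak, VEL=vo:
underlying: bile-fu-vk-mo-ru
1. f -> v, s -> z, t -> d / V _ V: fires at position(s) 5: bilevuvkmoru
2. e -> o, i -> u / B C0 _: no change
surface: bilevuvkmoru

cell CASE=vo, POLE=ak, SUR=mi, VEL=vo:
underlying: bile-a-mi-ri-ru
1. f -> v, s -> z, t -> d / V _ V: no change
2. e -> o, i -> u / B C0 _: fires at position(s) 7: bileamuriru
surface: bileamuriru

cell CASE=ol, POLE=lu, SUR=ak, VEL=un:
underlying: bile-fu-vk-mo-uf
1. f -> v, s -> z, t -> d / V _ V: fires at position(s) 5: bilevuvkmouf
2. e -> o, i -> u / B C0 _: no change
surface: bilevuvkmouf

cell CASE=vo, POLE=lu, SUR=mi, VEL=vo:
underlying: bile-fu-mi-ri-ru
1. f -> v, s -> z, t -> d / V _ V: fires at position(s) 5: bilevumiriru
2. e -> o, i -> u / B C0 _: fires at position(s) 8: bilevumuriru
surface: bilevumuriru


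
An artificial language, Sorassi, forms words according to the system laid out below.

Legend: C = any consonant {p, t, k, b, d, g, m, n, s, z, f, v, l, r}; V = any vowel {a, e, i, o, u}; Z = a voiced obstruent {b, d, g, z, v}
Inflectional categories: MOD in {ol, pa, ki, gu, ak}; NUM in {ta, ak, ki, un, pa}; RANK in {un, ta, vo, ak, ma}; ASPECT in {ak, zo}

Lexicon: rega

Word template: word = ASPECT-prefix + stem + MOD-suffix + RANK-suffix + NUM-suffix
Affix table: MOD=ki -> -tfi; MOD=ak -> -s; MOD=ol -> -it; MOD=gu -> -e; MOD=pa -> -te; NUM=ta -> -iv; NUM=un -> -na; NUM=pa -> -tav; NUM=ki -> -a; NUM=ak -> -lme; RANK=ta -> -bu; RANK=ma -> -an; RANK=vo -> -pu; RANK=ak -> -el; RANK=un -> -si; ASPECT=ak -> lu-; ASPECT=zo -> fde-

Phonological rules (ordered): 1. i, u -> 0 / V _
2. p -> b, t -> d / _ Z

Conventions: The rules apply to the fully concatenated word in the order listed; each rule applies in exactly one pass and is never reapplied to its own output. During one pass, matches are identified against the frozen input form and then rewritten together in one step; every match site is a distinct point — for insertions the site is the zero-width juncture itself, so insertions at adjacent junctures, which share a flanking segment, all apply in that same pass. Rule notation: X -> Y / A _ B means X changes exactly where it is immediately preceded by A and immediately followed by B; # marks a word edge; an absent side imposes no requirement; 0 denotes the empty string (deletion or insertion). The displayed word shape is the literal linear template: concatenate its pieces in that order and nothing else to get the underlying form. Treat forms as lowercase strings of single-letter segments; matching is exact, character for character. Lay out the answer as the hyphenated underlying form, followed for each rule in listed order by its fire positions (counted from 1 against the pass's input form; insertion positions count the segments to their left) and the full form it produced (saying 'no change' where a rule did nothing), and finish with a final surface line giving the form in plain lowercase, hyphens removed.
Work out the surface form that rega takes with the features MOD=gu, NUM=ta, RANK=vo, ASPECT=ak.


underlying: lu-rega-e-pu-iv
1. i, u -> 0 / V _: fires at position(s) 10: luregaepuv
2. p -> b, t -> d / _ Z: no change
surface: luregaepuv


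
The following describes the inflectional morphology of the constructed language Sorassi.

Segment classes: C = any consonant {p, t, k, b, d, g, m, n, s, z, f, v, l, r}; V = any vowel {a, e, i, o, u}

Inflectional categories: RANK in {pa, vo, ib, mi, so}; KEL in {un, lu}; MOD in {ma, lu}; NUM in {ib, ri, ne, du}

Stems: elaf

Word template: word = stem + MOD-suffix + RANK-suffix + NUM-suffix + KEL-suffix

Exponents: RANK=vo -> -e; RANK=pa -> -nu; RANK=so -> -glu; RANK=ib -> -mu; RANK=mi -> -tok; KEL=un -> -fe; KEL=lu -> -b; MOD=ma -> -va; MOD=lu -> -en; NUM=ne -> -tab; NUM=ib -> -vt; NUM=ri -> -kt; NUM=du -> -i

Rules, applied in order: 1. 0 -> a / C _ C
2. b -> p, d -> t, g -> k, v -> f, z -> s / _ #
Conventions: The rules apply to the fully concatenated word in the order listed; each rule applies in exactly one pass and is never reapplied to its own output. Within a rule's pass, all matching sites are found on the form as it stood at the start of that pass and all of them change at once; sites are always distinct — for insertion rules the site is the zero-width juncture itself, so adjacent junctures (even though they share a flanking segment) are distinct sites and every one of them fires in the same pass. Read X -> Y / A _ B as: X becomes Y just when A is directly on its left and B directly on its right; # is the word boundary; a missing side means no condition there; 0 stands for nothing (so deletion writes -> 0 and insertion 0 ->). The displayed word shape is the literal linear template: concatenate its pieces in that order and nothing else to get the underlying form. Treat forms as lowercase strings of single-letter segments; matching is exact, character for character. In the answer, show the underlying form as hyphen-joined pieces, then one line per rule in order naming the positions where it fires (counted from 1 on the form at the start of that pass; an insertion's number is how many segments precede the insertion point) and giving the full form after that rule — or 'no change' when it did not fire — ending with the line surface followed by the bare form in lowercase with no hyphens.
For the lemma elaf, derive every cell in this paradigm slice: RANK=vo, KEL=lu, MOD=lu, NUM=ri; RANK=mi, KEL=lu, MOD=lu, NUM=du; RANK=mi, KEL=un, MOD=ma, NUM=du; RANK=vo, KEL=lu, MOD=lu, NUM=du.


cell RANK=vo, KEL=lu, MOD=lu, NUM=ri:
underlying: elaf-en-e-kt-b
1. 0 -> a / C _ C: inserts after position(s) 8, 9: elafenekatab
2. b -> p, d -> t, g -> k, v -> f, z -> s / _ #: fires at position(s) 12: elafenekatap
surface: elafenekatap

cell RANK=mi, KEL=lu, MOD=lu, NUM=du:
underlying: elaf-en-tok-i-b
1. 0 -> a / C _ C: inserts after position(s) 6: elafenatokib
2. b -> p, d -> t, g -> k, v -> f, z -> s / _ #: fires at position(s) 12: elafenatokip
surface: elafenatokip

cell RANK=mi, KEL=un, MOD=ma, NUM=du:
underlying: elaf-va-tok-i-fe
1. 0 -> a / C _ C: inserts after position(s) 4: elafavatokife
2. b -> p, d -> t, g -> k, v -> f, z -> s / _ #: no change
surface: elafavatokife

cell RANK=vo, KEL=lu, MOD=lu, NUM=du:
underlying: elaf-en-e-i-b
1. 0 -> a / C _ C: no change
2. b -> p, d -> t, g -> k, v -> f, z -> s / _ #: fires at position(s) 9: elafeneip
surface: elafeneip


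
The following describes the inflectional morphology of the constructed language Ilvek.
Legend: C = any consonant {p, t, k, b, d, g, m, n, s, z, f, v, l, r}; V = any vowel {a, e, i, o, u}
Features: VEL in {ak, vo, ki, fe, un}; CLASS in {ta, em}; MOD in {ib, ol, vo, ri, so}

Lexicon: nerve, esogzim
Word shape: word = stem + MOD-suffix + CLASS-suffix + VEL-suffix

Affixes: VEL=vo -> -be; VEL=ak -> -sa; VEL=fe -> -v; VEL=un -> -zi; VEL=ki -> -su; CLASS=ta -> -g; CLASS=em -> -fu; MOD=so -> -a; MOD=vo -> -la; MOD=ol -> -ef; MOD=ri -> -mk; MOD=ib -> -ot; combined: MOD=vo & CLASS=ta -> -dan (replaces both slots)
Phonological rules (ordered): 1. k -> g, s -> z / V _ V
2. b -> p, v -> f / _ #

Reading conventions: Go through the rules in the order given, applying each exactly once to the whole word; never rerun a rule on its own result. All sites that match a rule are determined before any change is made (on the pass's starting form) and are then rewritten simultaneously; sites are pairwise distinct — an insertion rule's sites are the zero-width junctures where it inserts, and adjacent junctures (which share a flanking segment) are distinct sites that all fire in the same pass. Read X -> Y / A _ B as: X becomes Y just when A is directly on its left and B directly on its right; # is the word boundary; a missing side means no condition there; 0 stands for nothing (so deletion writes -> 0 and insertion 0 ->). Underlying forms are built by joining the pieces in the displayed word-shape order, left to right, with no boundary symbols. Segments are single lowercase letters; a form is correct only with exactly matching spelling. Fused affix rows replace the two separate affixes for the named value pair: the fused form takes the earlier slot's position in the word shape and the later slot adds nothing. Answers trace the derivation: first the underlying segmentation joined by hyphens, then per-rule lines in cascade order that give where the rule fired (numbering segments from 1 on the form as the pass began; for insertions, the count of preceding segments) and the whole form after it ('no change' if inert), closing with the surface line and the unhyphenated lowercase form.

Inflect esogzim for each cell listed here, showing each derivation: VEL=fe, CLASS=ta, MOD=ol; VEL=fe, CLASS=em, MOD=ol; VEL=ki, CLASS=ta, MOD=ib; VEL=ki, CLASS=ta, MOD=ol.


cell VEL=fe, CLASS=ta, MOD=ol:
underlying: esogzim-ef-g-v
1. k -> g, s -> z / V _ V: fires at position(s) 2: ezogzimefgv
2. b -> p, v -> f / _ #: fires at position(s) 11: ezogzimefgf
surface: ezogzimefgf

cell VEL=fe, CLASS=em, MOD=ol:
underlying: esogzim-ef-fu-v
1. k -> g, s -> z / V _ V: fires at position(s) 2: ezogzimeffuv
2. b -> p, v -> f / _ #: fires at position(s) 12: ezogzimeffuf
surface: ezogzimeffuf

cell VEL=ki, CLASS=ta, MOD=ib:
underlying: esogzim-ot-g-su
1. k -> g, s -> z / V _ V: fires at position(s) 2: ezogzimotgsu
2. b -> p, v -> f / _ #: no change
surface: ezogzimotgsu

cell VEL=ki, CLASS=ta, MOD=ol:
underlying: esogzim-ef-g-su
1. k -> g, s -> z / V _ V: fires at position(s) 2: ezogzimefgsu
2. b -> p, v -> f / _ #: no change
surface: ezogzimefgsu


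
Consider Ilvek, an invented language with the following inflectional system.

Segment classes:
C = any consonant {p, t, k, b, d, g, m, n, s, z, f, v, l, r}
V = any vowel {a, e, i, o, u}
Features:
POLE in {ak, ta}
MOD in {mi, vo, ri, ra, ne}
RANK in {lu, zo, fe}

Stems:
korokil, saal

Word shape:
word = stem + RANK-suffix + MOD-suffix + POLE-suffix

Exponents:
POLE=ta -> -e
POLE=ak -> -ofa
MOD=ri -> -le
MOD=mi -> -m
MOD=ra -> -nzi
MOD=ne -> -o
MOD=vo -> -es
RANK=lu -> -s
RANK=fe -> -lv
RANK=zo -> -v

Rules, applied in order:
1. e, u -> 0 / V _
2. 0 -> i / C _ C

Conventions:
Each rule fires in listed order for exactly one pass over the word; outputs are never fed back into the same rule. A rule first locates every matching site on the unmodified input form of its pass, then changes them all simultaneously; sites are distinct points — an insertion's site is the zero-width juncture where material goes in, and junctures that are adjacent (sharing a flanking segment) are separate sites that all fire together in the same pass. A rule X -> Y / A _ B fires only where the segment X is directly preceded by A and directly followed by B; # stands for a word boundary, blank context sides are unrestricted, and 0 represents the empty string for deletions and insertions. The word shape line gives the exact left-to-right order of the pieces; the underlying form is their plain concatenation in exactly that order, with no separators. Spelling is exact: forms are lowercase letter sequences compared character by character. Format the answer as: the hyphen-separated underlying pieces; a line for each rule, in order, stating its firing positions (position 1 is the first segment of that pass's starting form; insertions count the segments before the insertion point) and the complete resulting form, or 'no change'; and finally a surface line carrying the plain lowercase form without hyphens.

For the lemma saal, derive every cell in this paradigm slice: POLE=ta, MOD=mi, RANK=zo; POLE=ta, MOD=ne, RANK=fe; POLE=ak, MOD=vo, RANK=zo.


cell POLE=ta, MOD=mi, RANK=zo:
underlying: saal-v-m-e
1. e, u -> 0 / V _: no change
2. 0 -> i / C _ C: inserts after position(s) 4, 5: saalivime
surface: saalivime

cell POLE=ta, MOD=ne, RANK=fe:
underlying: saal-lv-o-e
1. e, u -> 0 / V _: fires at position(s) 8: saallvo
2. 0 -> i / C _ C: inserts after position(s) 4, 5: saalilivo
surface: saalilivo

cell POLE=ak, MOD=vo, RANK=zo:
underlying: saal-v-es-ofa
1. e, u -> 0 / V _: no change
2. 0 -> i / C _ C: inserts after position(s) 4: saalivesofa
surface: saalivesofa


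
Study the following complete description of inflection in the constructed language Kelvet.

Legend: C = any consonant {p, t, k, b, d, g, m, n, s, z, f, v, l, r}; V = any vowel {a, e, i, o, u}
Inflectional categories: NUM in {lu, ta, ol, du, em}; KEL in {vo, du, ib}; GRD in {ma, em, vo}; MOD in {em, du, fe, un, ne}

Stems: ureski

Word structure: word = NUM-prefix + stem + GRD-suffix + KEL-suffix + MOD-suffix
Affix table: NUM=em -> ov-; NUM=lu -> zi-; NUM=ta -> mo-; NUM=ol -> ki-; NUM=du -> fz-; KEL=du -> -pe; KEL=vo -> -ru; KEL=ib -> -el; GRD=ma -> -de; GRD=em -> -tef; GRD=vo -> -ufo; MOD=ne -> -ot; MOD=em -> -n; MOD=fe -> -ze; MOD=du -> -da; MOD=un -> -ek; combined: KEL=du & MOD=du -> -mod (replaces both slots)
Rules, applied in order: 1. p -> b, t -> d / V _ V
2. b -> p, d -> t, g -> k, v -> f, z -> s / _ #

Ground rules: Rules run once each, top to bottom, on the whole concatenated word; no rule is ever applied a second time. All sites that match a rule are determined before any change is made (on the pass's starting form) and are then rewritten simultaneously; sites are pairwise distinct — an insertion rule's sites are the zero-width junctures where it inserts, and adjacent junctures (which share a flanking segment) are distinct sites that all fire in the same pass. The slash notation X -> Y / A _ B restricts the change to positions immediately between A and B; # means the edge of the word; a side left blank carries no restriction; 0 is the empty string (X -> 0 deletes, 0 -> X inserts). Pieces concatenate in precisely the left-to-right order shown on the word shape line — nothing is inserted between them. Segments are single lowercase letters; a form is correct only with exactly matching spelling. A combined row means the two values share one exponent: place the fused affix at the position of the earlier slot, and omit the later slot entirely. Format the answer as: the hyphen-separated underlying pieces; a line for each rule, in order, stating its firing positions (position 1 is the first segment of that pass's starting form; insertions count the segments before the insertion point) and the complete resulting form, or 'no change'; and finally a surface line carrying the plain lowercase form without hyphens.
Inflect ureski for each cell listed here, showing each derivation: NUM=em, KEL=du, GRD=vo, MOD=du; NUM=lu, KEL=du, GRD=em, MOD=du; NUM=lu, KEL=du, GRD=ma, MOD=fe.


cell NUM=em, KEL=du, GRD=vo, MOD=du:
underlying: ov-ureski-ufo-mod
1. p -> b, t -> d / V _ V: no change
2. b -> p, d -> t, g -> k, v -> f, z -> s / _ #: fires at position(s) 14: ovureskiufomot
surface: ovureskiufomot

cell NUM=lu, KEL=du, GRD=em, MOD=du:
underlying: zi-ureski-tef-mod
1. p -> b, t -> d / V _ V: fires at position(s) 9: ziureskidefmod
2. b -> p, d -> t, g -> k, v -> f, z -> s / _ #: fires at position(s) 14: ziureskidefmot
surface: ziureskidefmot

cell NUM=lu, KEL=du, GRD=ma, MOD=fe:
underlying: zi-ureski-de-pe-ze
1. p -> b, t -> d / V _ V: fires at position(s) 11: ziureskidebeze
2. b -> p, d -> t, g -> k, v -> f, z -> s / _ #: no change
surface: ziureskidebeze
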